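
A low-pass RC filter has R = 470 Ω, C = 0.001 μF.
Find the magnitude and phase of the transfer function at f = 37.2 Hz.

Step 1 — Angular frequency: ω = 2π·37.2 = 233.7 rad/s.
Step 2 — Transfer function: H(jω) = 1/(1 + jωRC).
Step 3 — Denominator: 1 + jωRC = 1 + j·233.7·470·1e-09 = 1 + j0.0001099.
Step 4 — H = 1 - j0.0001099.
Step 5 — Magnitude: |H| = 1 (-0.0 dB); phase: φ = -0.0°.

|H| = 1 (-0.0 dB), φ = -0.0°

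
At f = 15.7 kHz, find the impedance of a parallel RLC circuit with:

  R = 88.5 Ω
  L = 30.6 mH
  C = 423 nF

Step 1 — Angular frequency: ω = 2π·f = 2π·1.57e+04 = 9.865e+04 rad/s.
Step 2 — Component impedances:
  R: Z = R = 88.5 Ω
  L: Z = jωL = j·9.865e+04·0.0306 = 0 + j3019 Ω
  C: Z = 1/(jωC) = -j/(ω·C) = 0 - j23.97 Ω
Step 3 — Parallel combination: 1/Z_total = 1/R + 1/L + 1/C; Z_total = 6.137 - j22.48 Ω = 23.3∠-74.7° Ω.

Z = 6.137 - j22.48 Ω = 23.3∠-74.7° Ω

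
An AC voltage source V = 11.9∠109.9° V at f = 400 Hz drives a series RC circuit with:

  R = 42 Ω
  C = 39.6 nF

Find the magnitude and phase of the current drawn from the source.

Step 1 — Angular frequency: ω = 2π·f = 2π·400 = 2513 rad/s.
Step 2 — Component impedances:
  R: Z = R = 42 Ω
  C: Z = 1/(jωC) = -j/(ω·C) = 0 - j1.005e+04 Ω
Step 3 — Series combination: Z_total = R + C = 42 - j1.005e+04 Ω = 1.005e+04∠-89.8° Ω.
Step 4 — Source phasor: V = 11.9∠109.9° V = -4.051 + j11.19 V.
Step 5 — Ohm's law: I = V / Z_total = (-4.051 + j11.19) / (42 - j1.005e+04) = -0.001115 - j0.0003985 A.
Step 6 — Convert to polar: |I| = 0.001184 A, ∠I = -160.3°.

I = 0.001184∠-160.3° A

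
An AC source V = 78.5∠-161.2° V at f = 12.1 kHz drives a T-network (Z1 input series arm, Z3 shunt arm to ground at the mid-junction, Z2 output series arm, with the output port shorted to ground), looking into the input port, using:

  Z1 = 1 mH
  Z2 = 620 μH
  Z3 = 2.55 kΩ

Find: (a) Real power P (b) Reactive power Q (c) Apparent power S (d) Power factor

Step 1 — Angular frequency: ω = 2π·f = 2π·1.21e+04 = 7.603e+04 rad/s.
Step 2 — Component impedances:
  Z1: Z = jωL = j·7.603e+04·0.001 = 0 + j76.03 Ω
  Z2: Z = jωL = j·7.603e+04·0.00062 = 0 + j47.14 Ω
  Z3: Z = R = 2550 Ω
Step 3 — With the output port shorted to ground, the output series arm Z2 runs from the junction to ground; the shunt arm Z3 also runs from the junction to ground. They appear in parallel: Z3 || Z2 = 0.871 + j47.12 Ω.
Step 4 — Series with input arm Z1: Z_in = Z1 + (Z3 || Z2) = 0.871 + j123.1 Ω = 123.1∠89.6° Ω.
Step 5 — Source phasor: V = 78.5∠-161.2° V = -74.31 - j25.3 V.
Step 6 — Current: I = V / Z = -0.2097 + j0.602 A = 0.6374∠109.2° A.
Step 7 — Complex power: S = V·I* = 0.3539 + j50.04 VA.
Step 8 — Real power: P = Re(S) = 0.3539 W.
Step 9 — Reactive power: Q = Im(S) = 50.04 VAR.
Step 10 — Apparent power: |S| = 50.04 VA.
Step 11 — Power factor: PF = P/|S| = 0.007073 (lagging).

(a) P = 0.3539 W  (b) Q = 50.04 VAR  (c) S = 50.04 VA  (d) PF = 0.007073 (lagging)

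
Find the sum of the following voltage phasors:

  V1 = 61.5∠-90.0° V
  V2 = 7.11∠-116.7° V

Step 1 — Convert each phasor to rectangular form:
  V1 = 61.5·(cos(-90.0°) + j·sin(-90.0°)) = 0 - j61.5 V
  V2 = 7.11·(cos(-116.7°) + j·sin(-116.7°)) = -3.195 - j6.352 V
Step 2 — Sum components: V_total = -3.195 - j67.85 V.
Step 3 — Convert to polar: |V_total| = 67.93 V, ∠V_total = -92.7°.

V_total = 67.93∠-92.7° V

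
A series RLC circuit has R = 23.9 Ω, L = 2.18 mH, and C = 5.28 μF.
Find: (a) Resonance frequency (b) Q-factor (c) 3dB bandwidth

Step 1 — Resonance: ω₀ = 1/√(LC) = 1/√(0.00218·5.28e-06) = 9321 rad/s.
Step 2 — f₀ = ω₀/(2π) = 1483 Hz.
Step 3 — Series Q: Q = ω₀L/R = 9321·0.00218/23.9 = 0.8502.
Step 4 — Bandwidth: Δω = ω₀/Q = 1.096e+04 rad/s; BW = Δω/(2π) = 1745 Hz.

(a) f₀ = 1483 Hz  (b) Q = 0.8502  (c) BW = 1745 Hz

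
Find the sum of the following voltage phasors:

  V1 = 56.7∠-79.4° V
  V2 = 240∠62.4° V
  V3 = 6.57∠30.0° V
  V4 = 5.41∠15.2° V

Step 1 — Convert each phasor to rectangular form:
  V1 = 56.7·(cos(-79.4°) + j·sin(-79.4°)) = 10.43 - j55.73 V
  V2 = 240·(cos(62.4°) + j·sin(62.4°)) = 111.2 + j212.7 V
  V3 = 6.57·(cos(30.0°) + j·sin(30.0°)) = 5.69 + j3.285 V
  V4 = 5.41·(cos(15.2°) + j·sin(15.2°)) = 5.221 + j1.418 V
Step 2 — Sum components: V_total = 132.5 + j161.7 V.
Step 3 — Convert to polar: |V_total| = 209 V, ∠V_total = 50.7°.

V_total = 209∠50.7° V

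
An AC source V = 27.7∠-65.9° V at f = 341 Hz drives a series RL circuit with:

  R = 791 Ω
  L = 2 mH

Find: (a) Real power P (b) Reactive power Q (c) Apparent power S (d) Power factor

Step 1 — Angular frequency: ω = 2π·f = 2π·341 = 2143 rad/s.
Step 2 — Component impedances:
  R: Z = R = 791 Ω
  L: Z = jωL = j·2143·0.002 = 0 + j4.285 Ω
Step 3 — Series combination: Z_total = R + L = 791 + j4.285 Ω = 791∠0.3° Ω.
Step 4 — Source phasor: V = 27.7∠-65.9° V = 11.31 - j25.29 V.
Step 5 — Current: I = V / Z = 0.01413 - j0.03204 A = 0.03502∠-66.2° A.
Step 6 — Complex power: S = V·I* = 0.97 + j0.005255 VA.
Step 7 — Real power: P = Re(S) = 0.97 W.
Step 8 — Reactive power: Q = Im(S) = 0.005255 VAR.
Step 9 — Apparent power: |S| = 0.97 VA.
Step 10 — Power factor: PF = P/|S| = 1 (lagging).

(a) P = 0.97 W  (b) Q = 0.005255 VAR  (c) S = 0.97 VA  (d) PF = 1 (lagging)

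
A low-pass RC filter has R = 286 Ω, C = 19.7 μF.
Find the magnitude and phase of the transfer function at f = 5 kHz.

Step 1 — Angular frequency: ω = 2π·5000 = 3.142e+04 rad/s.
Step 2 — Transfer function: H(jω) = 1/(1 + jωRC).
Step 3 — Denominator: 1 + jωRC = 1 + j·3.142e+04·286·1.97e-05 = 1 + j177.
Step 4 — H = 3.192e-05 - j0.005649.
Step 5 — Magnitude: |H| = 0.00565 (-45.0 dB); phase: φ = -89.7°.

|H| = 0.00565 (-45.0 dB), φ = -89.7°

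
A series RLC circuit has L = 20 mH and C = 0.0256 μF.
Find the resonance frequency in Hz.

Step 1 — Resonance condition Im(Z)=0 gives ω₀ = 1/√(LC).
Step 2 — ω₀ = 1/√(0.02·2.56e-08) = 4.419e+04 rad/s.
Step 3 — f₀ = ω₀/(2π) = 7034 Hz.

f₀ = 7034 Hz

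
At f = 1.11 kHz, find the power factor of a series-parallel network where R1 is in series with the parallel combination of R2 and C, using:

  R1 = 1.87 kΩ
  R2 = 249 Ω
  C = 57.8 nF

Step 1 — Angular frequency: ω = 2π·f = 2π·1110 = 6974 rad/s.
Step 2 — Component impedances:
  R1: Z = R = 1870 Ω
  R2: Z = R = 249 Ω
  C: Z = 1/(jωC) = -j/(ω·C) = 0 - j2481 Ω
Step 3 — Parallel branch: R2 || C = 1/(1/R2 + 1/C) = 246.5 - j24.74 Ω.
Step 4 — Series with R1: Z_total = R1 + (R2 || C) = 2117 - j24.74 Ω = 2117∠-0.7° Ω.
Step 5 — Power factor: PF = cos(φ) = Re(Z)/|Z| = 2116.5/2116.7 = 0.9999.
Step 6 — Type: Im(Z) = -24.74 ⇒ leading (phase φ = -0.7°).

PF = 0.9999 (leading, φ = -0.7°)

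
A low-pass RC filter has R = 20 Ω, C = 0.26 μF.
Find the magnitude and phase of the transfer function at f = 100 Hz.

Step 1 — Angular frequency: ω = 2π·100 = 628.3 rad/s.
Step 2 — Transfer function: H(jω) = 1/(1 + jωRC).
Step 3 — Denominator: 1 + jωRC = 1 + j·628.3·20·2.6e-07 = 1 + j0.003267.
Step 4 — H = 1 - j0.003267.
Step 5 — Magnitude: |H| = 1 (-0.0 dB); phase: φ = -0.2°.

|H| = 1 (-0.0 dB), φ = -0.2°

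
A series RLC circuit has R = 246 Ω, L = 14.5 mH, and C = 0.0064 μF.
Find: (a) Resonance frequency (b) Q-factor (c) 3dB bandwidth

Step 1 — Resonance condition Im(Z)=0 gives ω₀ = 1/√(LC).
Step 2 — ω₀ = 1/√(0.0145·6.4e-09) = 1.038e+05 rad/s.
Step 3 — f₀ = ω₀/(2π) = 1.652e+04 Hz.
Step 4 — Series Q: Q = ω₀L/R = 1.038e+05·0.0145/246 = 6.119.
Step 5 — 3dB bandwidth: Δω = ω₀/Q = 1.697e+04 rad/s; BW = Δω/(2π) = 2700 Hz.

(a) f₀ = 1.652e+04 Hz  (b) Q = 6.119  (c) BW = 2700 Hz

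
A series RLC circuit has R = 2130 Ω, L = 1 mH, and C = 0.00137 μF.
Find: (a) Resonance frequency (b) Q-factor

Step 1 — Resonance condition Im(Z)=0 gives ω₀ = 1/√(LC).
Step 2 — ω₀ = 1/√(0.001·1.37e-09) = 8.544e+05 rad/s.
Step 3 — f₀ = ω₀/(2π) = 1.36e+05 Hz.
Step 4 — Series Q: Q = ω₀L/R = 8.544e+05·0.001/2130 = 0.4011.

(a) f₀ = 1.36e+05 Hz  (b) Q = 0.4011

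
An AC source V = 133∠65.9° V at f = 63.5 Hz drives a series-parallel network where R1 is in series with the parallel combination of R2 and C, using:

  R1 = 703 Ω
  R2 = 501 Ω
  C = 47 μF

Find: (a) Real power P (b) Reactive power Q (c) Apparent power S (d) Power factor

Step 1 — Angular frequency: ω = 2π·f = 2π·63.5 = 399 rad/s.
Step 2 — Component impedances:
  R1: Z = R = 703 Ω
  R2: Z = R = 501 Ω
  C: Z = 1/(jωC) = -j/(ω·C) = 0 - j53.33 Ω
Step 3 — Parallel branch: R2 || C = 1/(1/R2 + 1/C) = 5.613 - j52.73 Ω.
Step 4 — Series with R1: Z_total = R1 + (R2 || C) = 708.6 - j52.73 Ω = 710.6∠-4.3° Ω.
Step 5 — Source phasor: V = 133∠65.9° V = 54.31 + j121.4 V.
Step 6 — Current: I = V / Z = 0.06354 + j0.1761 A = 0.1872∠70.2° A.
Step 7 — Complex power: S = V·I* = 24.83 - j1.847 VA.
Step 8 — Real power: P = Re(S) = 24.83 W.
Step 9 — Reactive power: Q = Im(S) = -1.847 VAR.
Step 10 — Apparent power: |S| = 24.89 VA.
Step 11 — Power factor: PF = P/|S| = 0.9972 (leading).

(a) P = 24.83 W  (b) Q = -1.847 VAR  (c) S = 24.89 VA  (d) PF = 0.9972 (leading)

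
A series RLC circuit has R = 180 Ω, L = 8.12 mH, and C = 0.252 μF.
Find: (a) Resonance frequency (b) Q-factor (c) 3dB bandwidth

Step 1 — Resonance: ω₀ = 1/√(LC) = 1/√(0.00812·2.52e-07) = 2.211e+04 rad/s.
Step 2 — f₀ = ω₀/(2π) = 3518 Hz.
Step 3 — Series Q: Q = ω₀L/R = 2.211e+04·0.00812/180 = 0.9973.
Step 4 — Bandwidth: Δω = ω₀/Q = 2.217e+04 rad/s; BW = Δω/(2π) = 3528 Hz.

(a) f₀ = 3518 Hz  (b) Q = 0.9973  (c) BW = 3528 Hz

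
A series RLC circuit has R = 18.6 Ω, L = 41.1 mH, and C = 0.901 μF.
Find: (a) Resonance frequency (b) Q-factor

Step 1 — Resonance condition Im(Z)=0 gives ω₀ = 1/√(LC).
Step 2 — ω₀ = 1/√(0.0411·9.01e-07) = 5197 rad/s.
Step 3 — f₀ = ω₀/(2π) = 827.1 Hz.
Step 4 — Series Q: Q = ω₀L/R = 5197·0.0411/18.6 = 11.48.

(a) f₀ = 827.1 Hz  (b) Q = 11.48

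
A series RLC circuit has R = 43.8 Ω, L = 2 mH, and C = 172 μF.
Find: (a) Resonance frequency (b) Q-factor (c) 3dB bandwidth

Step 1 — Resonance condition Im(Z)=0 gives ω₀ = 1/√(LC).
Step 2 — ω₀ = 1/√(0.002·0.000172) = 1705 rad/s.
Step 3 — f₀ = ω₀/(2π) = 271.4 Hz.
Step 4 — Series Q: Q = ω₀L/R = 1705·0.002/43.8 = 0.07785.
Step 5 — 3dB bandwidth: Δω = ω₀/Q = 2.19e+04 rad/s; BW = Δω/(2π) = 3485 Hz.

(a) f₀ = 271.4 Hz  (b) Q = 0.07785  (c) BW = 3485 Hz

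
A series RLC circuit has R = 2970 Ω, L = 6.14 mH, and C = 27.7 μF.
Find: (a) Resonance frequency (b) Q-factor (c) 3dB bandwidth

Step 1 — Resonance: ω₀ = 1/√(LC) = 1/√(0.00614·2.77e-05) = 2425 rad/s.
Step 2 — f₀ = ω₀/(2π) = 385.9 Hz.
Step 3 — Series Q: Q = ω₀L/R = 2425·0.00614/2970 = 0.005013.
Step 4 — Bandwidth: Δω = ω₀/Q = 4.837e+05 rad/s; BW = Δω/(2π) = 7.699e+04 Hz.

(a) f₀ = 385.9 Hz  (b) Q = 0.005013  (c) BW = 7.699e+04 Hz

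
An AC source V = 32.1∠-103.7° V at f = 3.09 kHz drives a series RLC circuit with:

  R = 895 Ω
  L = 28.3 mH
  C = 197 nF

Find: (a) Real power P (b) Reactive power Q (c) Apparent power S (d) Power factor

Step 1 — Angular frequency: ω = 2π·f = 2π·3090 = 1.942e+04 rad/s.
Step 2 — Component impedances:
  R: Z = R = 895 Ω
  L: Z = jωL = j·1.942e+04·0.0283 = 0 + j549.4 Ω
  C: Z = 1/(jωC) = -j/(ω·C) = 0 - j261.5 Ω
Step 3 — Series combination: Z_total = R + L + C = 895 + j288 Ω = 940.2∠17.8° Ω.
Step 4 — Source phasor: V = 32.1∠-103.7° V = -7.603 - j31.19 V.
Step 5 — Current: I = V / Z = -0.01786 - j0.0291 A = 0.03414∠-121.5° A.
Step 6 — Complex power: S = V·I* = 1.043 + j0.3357 VA.
Step 7 — Real power: P = Re(S) = 1.043 W.
Step 8 — Reactive power: Q = Im(S) = 0.3357 VAR.
Step 9 — Apparent power: |S| = 1.096 VA.
Step 10 — Power factor: PF = P/|S| = 0.9519 (lagging).

(a) P = 1.043 W  (b) Q = 0.3357 VAR  (c) S = 1.096 VA  (d) PF = 0.9519 (lagging)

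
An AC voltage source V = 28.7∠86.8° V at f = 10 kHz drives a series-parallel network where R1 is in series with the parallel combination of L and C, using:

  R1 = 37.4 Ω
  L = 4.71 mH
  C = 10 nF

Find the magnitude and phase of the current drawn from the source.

Step 1 — Angular frequency: ω = 2π·f = 2π·1e+04 = 6.283e+04 rad/s.
Step 2 — Component impedances:
  R1: Z = R = 37.4 Ω
  L: Z = jωL = j·6.283e+04·0.00471 = 0 + j295.9 Ω
  C: Z = 1/(jωC) = -j/(ω·C) = 0 - j1592 Ω
Step 3 — Parallel branch: L || C = 1/(1/L + 1/C) = 0 + j363.5 Ω.
Step 4 — Series with R1: Z_total = R1 + (L || C) = 37.4 + j363.5 Ω = 365.5∠84.1° Ω.
Step 5 — Source phasor: V = 28.7∠86.8° V = 1.602 + j28.66 V.
Step 6 — Ohm's law: I = V / Z_total = (1.602 + j28.66) / (37.4 + j363.5) = 0.07845 + j0.003664 A.
Step 7 — Convert to polar: |I| = 0.07853 A, ∠I = 2.7°.

I = 0.07853∠2.7° A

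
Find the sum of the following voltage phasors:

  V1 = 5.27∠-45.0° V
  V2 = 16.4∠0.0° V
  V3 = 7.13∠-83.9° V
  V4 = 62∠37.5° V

Step 1 — Convert each phasor to rectangular form:
  V1 = 5.27·(cos(-45.0°) + j·sin(-45.0°)) = 3.726 - j3.726 V
  V2 = 16.4·(cos(0.0°) + j·sin(0.0°)) = 16.4 V
  V3 = 7.13·(cos(-83.9°) + j·sin(-83.9°)) = 0.7577 - j7.09 V
  V4 = 62·(cos(37.5°) + j·sin(37.5°)) = 49.19 + j37.74 V
Step 2 — Sum components: V_total = 70.07 + j26.93 V.
Step 3 — Convert to polar: |V_total| = 75.07 V, ∠V_total = 21.0°.

V_total = 75.07∠21.0° V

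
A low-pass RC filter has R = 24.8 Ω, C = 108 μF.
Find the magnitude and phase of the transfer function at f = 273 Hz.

Step 1 — Angular frequency: ω = 2π·273 = 1715 rad/s.
Step 2 — Transfer function: H(jω) = 1/(1 + jωRC).
Step 3 — Denominator: 1 + jωRC = 1 + j·1715·24.8·0.000108 = 1 + j4.594.
Step 4 — H = 0.04523 - j0.2078.
Step 5 — Magnitude: |H| = 0.2127 (-13.4 dB); phase: φ = -77.7°.

|H| = 0.2127 (-13.4 dB), φ = -77.7°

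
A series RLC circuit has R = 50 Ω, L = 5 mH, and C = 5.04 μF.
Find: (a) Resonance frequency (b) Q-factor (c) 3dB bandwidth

Step 1 — Resonance condition Im(Z)=0 gives ω₀ = 1/√(LC).
Step 2 — ω₀ = 1/√(0.005·5.04e-06) = 6299 rad/s.
Step 3 — f₀ = ω₀/(2π) = 1003 Hz.
Step 4 — Series Q: Q = ω₀L/R = 6299·0.005/50 = 0.6299.
Step 5 — 3dB bandwidth: Δω = ω₀/Q = 1e+04 rad/s; BW = Δω/(2π) = 1592 Hz.

(a) f₀ = 1003 Hz  (b) Q = 0.6299  (c) BW = 1592 Hz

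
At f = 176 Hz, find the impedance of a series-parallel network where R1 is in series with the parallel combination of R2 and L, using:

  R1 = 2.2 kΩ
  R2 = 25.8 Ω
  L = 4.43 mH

Step 1 — Angular frequency: ω = 2π·f = 2π·176 = 1106 rad/s.
Step 2 — Component impedances:
  R1: Z = R = 2200 Ω
  R2: Z = R = 25.8 Ω
  L: Z = jωL = j·1106·0.00443 = 0 + j4.899 Ω
Step 3 — Parallel branch: R2 || L = 1/(1/R2 + 1/L) = 0.8978 + j4.728 Ω.
Step 4 — Series with R1: Z_total = R1 + (R2 || L) = 2201 + j4.728 Ω = 2201∠0.1° Ω.

Z = 2201 + j4.728 Ω = 2201∠0.1° Ω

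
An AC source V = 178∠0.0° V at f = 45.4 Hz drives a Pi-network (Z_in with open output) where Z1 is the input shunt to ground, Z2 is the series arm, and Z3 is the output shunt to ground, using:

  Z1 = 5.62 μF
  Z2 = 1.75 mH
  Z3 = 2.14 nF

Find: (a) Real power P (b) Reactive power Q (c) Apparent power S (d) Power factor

Step 1 — Angular frequency: ω = 2π·f = 2π·45.4 = 285.3 rad/s.
Step 2 — Component impedances:
  Z1: Z = 1/(jωC) = -j/(ω·C) = 0 - j623.8 Ω
  Z2: Z = jωL = j·285.3·0.00175 = 0 + j0.4992 Ω
  Z3: Z = 1/(jωC) = -j/(ω·C) = 0 - j1.638e+06 Ω
Step 3 — With open output, the series arm Z2 and the output shunt Z3 appear in series to ground: Z2 + Z3 = 0 - j1.638e+06 Ω.
Step 4 — Parallel with input shunt Z1: Z_in = Z1 || (Z2 + Z3) = 0 - j623.5 Ω = 623.5∠-90.0° Ω.
Step 5 — Source phasor: V = 178∠0.0° V = 178 V.
Step 6 — Current: I = V / Z = 0 + j0.2855 A = 0.2855∠90.0° A.
Step 7 — Complex power: S = V·I* = 0 - j50.81 VA.
Step 8 — Real power: P = Re(S) = 0 W.
Step 9 — Reactive power: Q = Im(S) = -50.81 VAR.
Step 10 — Apparent power: |S| = 50.81 VA.
Step 11 — Power factor: PF = P/|S| = 0 (leading).

(a) P = 0 W  (b) Q = -50.81 VAR  (c) S = 50.81 VA  (d) PF = 0 (leading)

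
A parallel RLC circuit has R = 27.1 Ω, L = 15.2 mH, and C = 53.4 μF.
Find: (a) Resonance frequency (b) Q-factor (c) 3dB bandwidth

Step 1 — Resonance: ω₀ = 1/√(LC) = 1/√(0.0152·5.34e-05) = 1110 rad/s.
Step 2 — f₀ = ω₀/(2π) = 176.7 Hz.
Step 3 — Parallel Q: Q = R/(ω₀L) = 27.1/(1110·0.0152) = 1.606.
Step 4 — Bandwidth: Δω = ω₀/Q = 691 rad/s; BW = Δω/(2π) = 110 Hz.

(a) f₀ = 176.7 Hz  (b) Q = 1.606  (c) BW = 110 Hz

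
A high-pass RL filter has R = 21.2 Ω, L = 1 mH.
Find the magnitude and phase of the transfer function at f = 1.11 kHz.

Step 1 — Angular frequency: ω = 2π·1110 = 6974 rad/s.
Step 2 — Transfer function: H(jω) = jωL/(R + jωL).
Step 3 — Numerator jωL = j·6.974; denominator R + jωL = 21.2 + j6.974.
Step 4 — H = 0.09766 + j0.2969.
Step 5 — Magnitude: |H| = 0.3125 (-10.1 dB); phase: φ = 71.8°.

|H| = 0.3125 (-10.1 dB), φ = 71.8°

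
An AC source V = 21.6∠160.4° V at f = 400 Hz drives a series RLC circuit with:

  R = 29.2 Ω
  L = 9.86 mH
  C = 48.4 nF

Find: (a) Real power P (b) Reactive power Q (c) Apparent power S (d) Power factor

Step 1 — Angular frequency: ω = 2π·f = 2π·400 = 2513 rad/s.
Step 2 — Component impedances:
  R: Z = R = 29.2 Ω
  L: Z = jωL = j·2513·0.00986 = 0 + j24.78 Ω
  C: Z = 1/(jωC) = -j/(ω·C) = 0 - j8221 Ω
Step 3 — Series combination: Z_total = R + L + C = 29.2 - j8196 Ω = 8196∠-89.8° Ω.
Step 4 — Source phasor: V = 21.6∠160.4° V = -20.35 + j7.246 V.
Step 5 — Current: I = V / Z = -0.0008929 - j0.00248 A = 0.002635∠-109.8° A.
Step 6 — Complex power: S = V·I* = 0.0002028 - j0.05692 VA.
Step 7 — Real power: P = Re(S) = 0.0002028 W.
Step 8 — Reactive power: Q = Im(S) = -0.05692 VAR.
Step 9 — Apparent power: |S| = 0.05692 VA.
Step 10 — Power factor: PF = P/|S| = 0.003563 (leading).

(a) P = 0.0002028 W  (b) Q = -0.05692 VAR  (c) S = 0.05692 VA  (d) PF = 0.003563 (leading)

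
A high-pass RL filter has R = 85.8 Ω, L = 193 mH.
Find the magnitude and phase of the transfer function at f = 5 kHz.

Step 1 — Angular frequency: ω = 2π·5000 = 3.142e+04 rad/s.
Step 2 — Transfer function: H(jω) = jωL/(R + jωL).
Step 3 — Numerator jωL = j·6063; denominator R + jωL = 85.8 + j6063.
Step 4 — H = 0.9998 + j0.01415.
Step 5 — Magnitude: |H| = 0.9999 (-0.0 dB); phase: φ = 0.8°.

|H| = 0.9999 (-0.0 dB), φ = 0.8°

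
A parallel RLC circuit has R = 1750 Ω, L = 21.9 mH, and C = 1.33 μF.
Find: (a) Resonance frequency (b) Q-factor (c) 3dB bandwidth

Step 1 — Resonance: ω₀ = 1/√(LC) = 1/√(0.0219·1.33e-06) = 5859 rad/s.
Step 2 — f₀ = ω₀/(2π) = 932.6 Hz.
Step 3 — Parallel Q: Q = R/(ω₀L) = 1750/(5859·0.0219) = 13.64.
Step 4 — Bandwidth: Δω = ω₀/Q = 429.6 rad/s; BW = Δω/(2π) = 68.38 Hz.

(a) f₀ = 932.6 Hz  (b) Q = 13.64  (c) BW = 68.38 Hz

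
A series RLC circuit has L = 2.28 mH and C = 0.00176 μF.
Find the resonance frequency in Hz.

Step 1 — Resonance condition Im(Z)=0 gives ω₀ = 1/√(LC).
Step 2 — ω₀ = 1/√(0.00228·1.76e-09) = 4.992e+05 rad/s.
Step 3 — f₀ = ω₀/(2π) = 7.945e+04 Hz.

f₀ = 7.945e+04 Hz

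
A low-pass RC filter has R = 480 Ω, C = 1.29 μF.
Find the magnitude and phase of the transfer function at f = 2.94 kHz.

Step 1 — Angular frequency: ω = 2π·2940 = 1.847e+04 rad/s.
Step 2 — Transfer function: H(jω) = 1/(1 + jωRC).
Step 3 — Denominator: 1 + jωRC = 1 + j·1.847e+04·480·1.29e-06 = 1 + j11.44.
Step 4 — H = 0.007585 - j0.08676.
Step 5 — Magnitude: |H| = 0.08709 (-21.2 dB); phase: φ = -85.0°.

|H| = 0.08709 (-21.2 dB), φ = -85.0°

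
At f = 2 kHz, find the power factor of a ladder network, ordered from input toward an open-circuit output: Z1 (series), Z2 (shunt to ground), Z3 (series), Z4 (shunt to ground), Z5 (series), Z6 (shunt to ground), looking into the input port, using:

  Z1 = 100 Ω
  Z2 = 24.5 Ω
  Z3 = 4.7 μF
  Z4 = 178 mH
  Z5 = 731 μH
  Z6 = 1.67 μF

Step 1 — Angular frequency: ω = 2π·f = 2π·2000 = 1.257e+04 rad/s.
Step 2 — Component impedances:
  Z1: Z = R = 100 Ω
  Z2: Z = R = 24.5 Ω
  Z3: Z = 1/(jωC) = -j/(ω·C) = 0 - j16.93 Ω
  Z4: Z = jωL = j·1.257e+04·0.178 = 0 + j2237 Ω
  Z5: Z = jωL = j·1.257e+04·0.000731 = 0 + j9.186 Ω
  Z6: Z = 1/(jωC) = -j/(ω·C) = 0 - j47.65 Ω
Step 3 — Ladder network (open output): work backward from the far end, alternating series and parallel combinations. Z_in = 120.6 - j8.989 Ω = 120.9∠-4.3° Ω.
Step 4 — Power factor: PF = cos(φ) = Re(Z)/|Z| = 120.57/120.91 = 0.9972.
Step 5 — Type: Im(Z) = -8.989 ⇒ leading (phase φ = -4.3°).

PF = 0.9972 (leading, φ = -4.3°)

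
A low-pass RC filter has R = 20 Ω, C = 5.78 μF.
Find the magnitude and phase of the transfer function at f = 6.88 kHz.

Step 1 — Angular frequency: ω = 2π·6880 = 4.323e+04 rad/s.
Step 2 — Transfer function: H(jω) = 1/(1 + jωRC).
Step 3 — Denominator: 1 + jωRC = 1 + j·4.323e+04·20·5.78e-06 = 1 + j4.997.
Step 4 — H = 0.0385 - j0.1924.
Step 5 — Magnitude: |H| = 0.1962 (-14.1 dB); phase: φ = -78.7°.

|H| = 0.1962 (-14.1 dB), φ = -78.7°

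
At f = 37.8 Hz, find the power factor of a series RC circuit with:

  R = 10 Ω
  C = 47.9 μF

Step 1 — Angular frequency: ω = 2π·f = 2π·37.8 = 237.5 rad/s.
Step 2 — Component impedances:
  R: Z = R = 10 Ω
  C: Z = 1/(jωC) = -j/(ω·C) = 0 - j87.9 Ω
Step 3 — Series combination: Z_total = R + C = 10 - j87.9 Ω = 88.47∠-83.5° Ω.
Step 4 — Power factor: PF = cos(φ) = Re(Z)/|Z| = 10/88.47 = 0.113.
Step 5 — Type: Im(Z) = -87.9 ⇒ leading (phase φ = -83.5°).

PF = 0.113 (leading, φ = -83.5°)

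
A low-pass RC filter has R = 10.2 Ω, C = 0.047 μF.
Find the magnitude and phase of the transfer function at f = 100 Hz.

Step 1 — Angular frequency: ω = 2π·100 = 628.3 rad/s.
Step 2 — Transfer function: H(jω) = 1/(1 + jωRC).
Step 3 — Denominator: 1 + jωRC = 1 + j·628.3·10.2·4.7e-08 = 1 + j0.0003012.
Step 4 — H = 1 - j0.0003012.
Step 5 — Magnitude: |H| = 1 (-0.0 dB); phase: φ = -0.0°.

|H| = 1 (-0.0 dB), φ = -0.0°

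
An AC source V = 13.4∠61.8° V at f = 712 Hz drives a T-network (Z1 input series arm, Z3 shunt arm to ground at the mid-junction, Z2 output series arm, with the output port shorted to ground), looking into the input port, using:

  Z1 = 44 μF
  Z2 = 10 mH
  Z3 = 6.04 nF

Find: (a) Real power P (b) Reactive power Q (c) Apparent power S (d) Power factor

Step 1 — Angular frequency: ω = 2π·f = 2π·712 = 4474 rad/s.
Step 2 — Component impedances:
  Z1: Z = 1/(jωC) = -j/(ω·C) = 0 - j5.08 Ω
  Z2: Z = jωL = j·4474·0.01 = 0 + j44.74 Ω
  Z3: Z = 1/(jωC) = -j/(ω·C) = 0 - j3.701e+04 Ω
Step 3 — With the output port shorted to ground, the output series arm Z2 runs from the junction to ground; the shunt arm Z3 also runs from the junction to ground. They appear in parallel: Z3 || Z2 = 0 + j44.79 Ω.
Step 4 — Series with input arm Z1: Z_in = Z1 + (Z3 || Z2) = 0 + j39.71 Ω = 39.71∠90.0° Ω.
Step 5 — Source phasor: V = 13.4∠61.8° V = 6.332 + j11.81 V.
Step 6 — Current: I = V / Z = 0.2974 - j0.1595 A = 0.3374∠-28.2° A.
Step 7 — Complex power: S = V·I* = 0 + j4.522 VA.
Step 8 — Real power: P = Re(S) = 0 W.
Step 9 — Reactive power: Q = Im(S) = 4.522 VAR.
Step 10 — Apparent power: |S| = 4.522 VA.
Step 11 — Power factor: PF = P/|S| = 0 (lagging).

(a) P = 0 W  (b) Q = 4.522 VAR  (c) S = 4.522 VA  (d) PF = 0 (lagging)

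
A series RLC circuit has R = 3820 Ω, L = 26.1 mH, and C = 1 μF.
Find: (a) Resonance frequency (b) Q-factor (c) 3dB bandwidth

Step 1 — Resonance: ω₀ = 1/√(LC) = 1/√(0.0261·1e-06) = 6190 rad/s.
Step 2 — f₀ = ω₀/(2π) = 985.1 Hz.
Step 3 — Series Q: Q = ω₀L/R = 6190·0.0261/3820 = 0.04229.
Step 4 — Bandwidth: Δω = ω₀/Q = 1.464e+05 rad/s; BW = Δω/(2π) = 2.329e+04 Hz.

(a) f₀ = 985.1 Hz  (b) Q = 0.04229  (c) BW = 2.329e+04 Hz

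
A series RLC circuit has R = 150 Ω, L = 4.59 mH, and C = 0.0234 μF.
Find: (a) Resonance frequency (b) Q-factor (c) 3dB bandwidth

Step 1 — Resonance: ω₀ = 1/√(LC) = 1/√(0.00459·2.34e-08) = 9.649e+04 rad/s.
Step 2 — f₀ = ω₀/(2π) = 1.536e+04 Hz.
Step 3 — Series Q: Q = ω₀L/R = 9.649e+04·0.00459/150 = 2.953.
Step 4 — Bandwidth: Δω = ω₀/Q = 3.268e+04 rad/s; BW = Δω/(2π) = 5201 Hz.

(a) f₀ = 1.536e+04 Hz  (b) Q = 2.953  (c) BW = 5201 Hz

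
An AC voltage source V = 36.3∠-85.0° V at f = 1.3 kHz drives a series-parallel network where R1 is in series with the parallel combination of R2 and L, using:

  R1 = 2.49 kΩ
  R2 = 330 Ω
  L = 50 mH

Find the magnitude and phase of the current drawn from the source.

Step 1 — Angular frequency: ω = 2π·f = 2π·1300 = 8168 rad/s.
Step 2 — Component impedances:
  R1: Z = R = 2490 Ω
  R2: Z = R = 330 Ω
  L: Z = jωL = j·8168·0.05 = 0 + j408.4 Ω
Step 3 — Parallel branch: R2 || L = 1/(1/R2 + 1/L) = 199.7 + j161.3 Ω.
Step 4 — Series with R1: Z_total = R1 + (R2 || L) = 2690 + j161.3 Ω = 2694∠3.4° Ω.
Step 5 — Source phasor: V = 36.3∠-85.0° V = 3.164 - j36.16 V.
Step 6 — Ohm's law: I = V / Z_total = (3.164 - j36.16) / (2690 + j161.3) = 0.0003685 - j0.01347 A.
Step 7 — Convert to polar: |I| = 0.01347 A, ∠I = -88.4°.

I = 0.01347∠-88.4° A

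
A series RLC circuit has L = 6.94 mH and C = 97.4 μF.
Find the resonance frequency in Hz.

Step 1 — Resonance condition Im(Z)=0 gives ω₀ = 1/√(LC).
Step 2 — ω₀ = 1/√(0.00694·9.74e-05) = 1216 rad/s.
Step 3 — f₀ = ω₀/(2π) = 193.6 Hz.

f₀ = 193.6 Hz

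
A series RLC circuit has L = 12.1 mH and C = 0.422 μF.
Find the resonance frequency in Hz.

Step 1 — Resonance condition Im(Z)=0 gives ω₀ = 1/√(LC).
Step 2 — ω₀ = 1/√(0.0121·4.22e-07) = 1.399e+04 rad/s.
Step 3 — f₀ = ω₀/(2π) = 2227 Hz.

f₀ = 2227 Hz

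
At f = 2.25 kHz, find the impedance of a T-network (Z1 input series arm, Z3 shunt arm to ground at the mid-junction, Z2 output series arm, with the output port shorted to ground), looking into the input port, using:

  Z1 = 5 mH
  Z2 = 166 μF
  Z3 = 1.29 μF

Step 1 — Angular frequency: ω = 2π·f = 2π·2250 = 1.414e+04 rad/s.
Step 2 — Component impedances:
  Z1: Z = jωL = j·1.414e+04·0.005 = 0 + j70.69 Ω
  Z2: Z = 1/(jωC) = -j/(ω·C) = 0 - j0.4261 Ω
  Z3: Z = 1/(jωC) = -j/(ω·C) = 0 - j54.83 Ω
Step 3 — With the output port shorted to ground, the output series arm Z2 runs from the junction to ground; the shunt arm Z3 also runs from the junction to ground. They appear in parallel: Z3 || Z2 = 0 - j0.4228 Ω.
Step 4 — Series with input arm Z1: Z_in = Z1 + (Z3 || Z2) = 0 + j70.26 Ω = 70.26∠90.0° Ω.

Z = 0 + j70.26 Ω = 70.26∠90.0° Ω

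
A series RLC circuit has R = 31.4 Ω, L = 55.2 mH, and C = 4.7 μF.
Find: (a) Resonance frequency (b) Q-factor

Step 1 — Resonance condition Im(Z)=0 gives ω₀ = 1/√(LC).
Step 2 — ω₀ = 1/√(0.0552·4.7e-06) = 1963 rad/s.
Step 3 — f₀ = ω₀/(2π) = 312.5 Hz.
Step 4 — Series Q: Q = ω₀L/R = 1963·0.0552/31.4 = 3.451.

(a) f₀ = 312.5 Hz  (b) Q = 3.451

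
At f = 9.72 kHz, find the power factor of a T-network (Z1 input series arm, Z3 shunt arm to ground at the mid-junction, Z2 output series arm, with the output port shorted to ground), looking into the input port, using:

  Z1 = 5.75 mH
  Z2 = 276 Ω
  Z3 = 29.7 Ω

Step 1 — Angular frequency: ω = 2π·f = 2π·9720 = 6.107e+04 rad/s.
Step 2 — Component impedances:
  Z1: Z = jωL = j·6.107e+04·0.00575 = 0 + j351.2 Ω
  Z2: Z = R = 276 Ω
  Z3: Z = R = 29.7 Ω
Step 3 — With the output port shorted to ground, the output series arm Z2 runs from the junction to ground; the shunt arm Z3 also runs from the junction to ground. They appear in parallel: Z3 || Z2 = 26.81 Ω.
Step 4 — Series with input arm Z1: Z_in = Z1 + (Z3 || Z2) = 26.81 + j351.2 Ω = 352.2∠85.6° Ω.
Step 5 — Power factor: PF = cos(φ) = Re(Z)/|Z| = 26.815/352.19 = 0.07614.
Step 6 — Type: Im(Z) = 351.2 ⇒ lagging (phase φ = 85.6°).

PF = 0.07614 (lagging, φ = 85.6°)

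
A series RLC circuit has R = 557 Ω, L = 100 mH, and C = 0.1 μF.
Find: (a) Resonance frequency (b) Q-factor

Step 1 — Resonance condition Im(Z)=0 gives ω₀ = 1/√(LC).
Step 2 — ω₀ = 1/√(0.1·1e-07) = 1e+04 rad/s.
Step 3 — f₀ = ω₀/(2π) = 1592 Hz.
Step 4 — Series Q: Q = ω₀L/R = 1e+04·0.1/557 = 1.795.

(a) f₀ = 1592 Hz  (b) Q = 1.795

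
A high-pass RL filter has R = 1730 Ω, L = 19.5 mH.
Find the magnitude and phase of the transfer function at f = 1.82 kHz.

Step 1 — Angular frequency: ω = 2π·1820 = 1.144e+04 rad/s.
Step 2 — Transfer function: H(jω) = jωL/(R + jωL).
Step 3 — Numerator jωL = j·223; denominator R + jωL = 1730 + j223.
Step 4 — H = 0.01634 + j0.1268.
Step 5 — Magnitude: |H| = 0.1278 (-17.9 dB); phase: φ = 82.7°.

|H| = 0.1278 (-17.9 dB), φ = 82.7°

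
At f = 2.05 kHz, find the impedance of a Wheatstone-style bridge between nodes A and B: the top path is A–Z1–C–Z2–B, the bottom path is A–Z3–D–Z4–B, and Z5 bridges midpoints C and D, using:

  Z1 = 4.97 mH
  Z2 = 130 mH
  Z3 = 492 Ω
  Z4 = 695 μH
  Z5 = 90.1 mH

Step 1 — Angular frequency: ω = 2π·f = 2π·2050 = 1.288e+04 rad/s.
Step 2 — Component impedances:
  Z1: Z = jωL = j·1.288e+04·0.00497 = 0 + j64.02 Ω
  Z2: Z = jωL = j·1.288e+04·0.13 = 0 + j1674 Ω
  Z3: Z = R = 492 Ω
  Z4: Z = jωL = j·1.288e+04·0.000695 = 0 + j8.952 Ω
  Z5: Z = jωL = j·1.288e+04·0.0901 = 0 + j1161 Ω
Step 3 — Bridge requires nodal analysis (the Z5 bridge couples midpoints C and D, so the two paths cannot be reduced to a simple series/parallel combination). Setting node B to ground and injecting 1 A at node A, the 3-node admittance system at A, C, D solves to V_A = Z_AB = 340.9 + j232.2 Ω = 412.5∠34.3° Ω.

Z = 340.9 + j232.2 Ω = 412.5∠34.3° Ω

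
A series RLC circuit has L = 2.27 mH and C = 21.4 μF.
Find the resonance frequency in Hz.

Step 1 — Resonance condition Im(Z)=0 gives ω₀ = 1/√(LC).
Step 2 — ω₀ = 1/√(0.00227·2.14e-05) = 4537 rad/s.
Step 3 — f₀ = ω₀/(2π) = 722.1 Hz.

f₀ = 722.1 Hz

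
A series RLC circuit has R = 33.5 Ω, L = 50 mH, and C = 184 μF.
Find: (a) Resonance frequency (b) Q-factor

Step 1 — Resonance condition Im(Z)=0 gives ω₀ = 1/√(LC).
Step 2 — ω₀ = 1/√(0.05·0.000184) = 329.7 rad/s.
Step 3 — f₀ = ω₀/(2π) = 52.47 Hz.
Step 4 — Series Q: Q = ω₀L/R = 329.7·0.05/33.5 = 0.4921.

(a) f₀ = 52.47 Hz  (b) Q = 0.4921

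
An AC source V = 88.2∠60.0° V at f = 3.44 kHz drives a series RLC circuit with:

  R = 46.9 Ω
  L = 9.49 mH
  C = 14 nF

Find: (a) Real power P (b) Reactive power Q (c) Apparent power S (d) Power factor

Step 1 — Angular frequency: ω = 2π·f = 2π·3440 = 2.161e+04 rad/s.
Step 2 — Component impedances:
  R: Z = R = 46.9 Ω
  L: Z = jωL = j·2.161e+04·0.00949 = 0 + j205.1 Ω
  C: Z = 1/(jωC) = -j/(ω·C) = 0 - j3305 Ω
Step 3 — Series combination: Z_total = R + L + C = 46.9 - j3100 Ω = 3100∠-89.1° Ω.
Step 4 — Source phasor: V = 88.2∠60.0° V = 44.1 + j76.38 V.
Step 5 — Current: I = V / Z = -0.02442 + j0.0146 A = 0.02845∠149.1° A.
Step 6 — Complex power: S = V·I* = 0.03797 - j2.509 VA.
Step 7 — Real power: P = Re(S) = 0.03797 W.
Step 8 — Reactive power: Q = Im(S) = -2.509 VAR.
Step 9 — Apparent power: |S| = 2.509 VA.
Step 10 — Power factor: PF = P/|S| = 0.01513 (leading).

(a) P = 0.03797 W  (b) Q = -2.509 VAR  (c) S = 2.509 VA  (d) PF = 0.01513 (leading)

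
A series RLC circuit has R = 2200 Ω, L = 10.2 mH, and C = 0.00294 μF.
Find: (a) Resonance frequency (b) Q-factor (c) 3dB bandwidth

Step 1 — Resonance condition Im(Z)=0 gives ω₀ = 1/√(LC).
Step 2 — ω₀ = 1/√(0.0102·2.94e-09) = 1.826e+05 rad/s.
Step 3 — f₀ = ω₀/(2π) = 2.906e+04 Hz.
Step 4 — Series Q: Q = ω₀L/R = 1.826e+05·0.0102/2200 = 0.8466.
Step 5 — 3dB bandwidth: Δω = ω₀/Q = 2.157e+05 rad/s; BW = Δω/(2π) = 3.433e+04 Hz.

(a) f₀ = 2.906e+04 Hz  (b) Q = 0.8466  (c) BW = 3.433e+04 Hz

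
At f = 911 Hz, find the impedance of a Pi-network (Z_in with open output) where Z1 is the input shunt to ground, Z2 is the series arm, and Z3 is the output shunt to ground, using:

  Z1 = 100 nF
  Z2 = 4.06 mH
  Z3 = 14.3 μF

Step 1 — Angular frequency: ω = 2π·f = 2π·911 = 5724 rad/s.
Step 2 — Component impedances:
  Z1: Z = 1/(jωC) = -j/(ω·C) = 0 - j1747 Ω
  Z2: Z = jωL = j·5724·0.00406 = 0 + j23.24 Ω
  Z3: Z = 1/(jωC) = -j/(ω·C) = 0 - j12.22 Ω
Step 3 — With open output, the series arm Z2 and the output shunt Z3 appear in series to ground: Z2 + Z3 = 0 + j11.02 Ω.
Step 4 — Parallel with input shunt Z1: Z_in = Z1 || (Z2 + Z3) = 0 + j11.09 Ω = 11.09∠90.0° Ω.

Z = 0 + j11.09 Ω = 11.09∠90.0° Ω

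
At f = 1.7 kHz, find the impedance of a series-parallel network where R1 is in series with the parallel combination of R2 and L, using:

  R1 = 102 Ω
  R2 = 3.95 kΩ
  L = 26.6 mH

Step 1 — Angular frequency: ω = 2π·f = 2π·1700 = 1.068e+04 rad/s.
Step 2 — Component impedances:
  R1: Z = R = 102 Ω
  R2: Z = R = 3950 Ω
  L: Z = jωL = j·1.068e+04·0.0266 = 0 + j284.1 Ω
Step 3 — Parallel branch: R2 || L = 1/(1/R2 + 1/L) = 20.33 + j282.7 Ω.
Step 4 — Series with R1: Z_total = R1 + (R2 || L) = 122.3 + j282.7 Ω = 308∠66.6° Ω.

Z = 122.3 + j282.7 Ω = 308∠66.6° Ω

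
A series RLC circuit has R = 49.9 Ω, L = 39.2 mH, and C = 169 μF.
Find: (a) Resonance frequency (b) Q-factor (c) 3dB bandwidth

Step 1 — Resonance: ω₀ = 1/√(LC) = 1/√(0.0392·0.000169) = 388.5 rad/s.
Step 2 — f₀ = ω₀/(2π) = 61.83 Hz.
Step 3 — Series Q: Q = ω₀L/R = 388.5·0.0392/49.9 = 0.3052.
Step 4 — Bandwidth: Δω = ω₀/Q = 1273 rad/s; BW = Δω/(2π) = 202.6 Hz.

(a) f₀ = 61.83 Hz  (b) Q = 0.3052  (c) BW = 202.6 Hz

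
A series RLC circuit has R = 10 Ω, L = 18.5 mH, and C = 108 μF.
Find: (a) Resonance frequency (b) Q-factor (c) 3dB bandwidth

Step 1 — Resonance: ω₀ = 1/√(LC) = 1/√(0.0185·0.000108) = 707.5 rad/s.
Step 2 — f₀ = ω₀/(2π) = 112.6 Hz.
Step 3 — Series Q: Q = ω₀L/R = 707.5·0.0185/10 = 1.309.
Step 4 — Bandwidth: Δω = ω₀/Q = 540.5 rad/s; BW = Δω/(2π) = 86.03 Hz.

(a) f₀ = 112.6 Hz  (b) Q = 1.309  (c) BW = 86.03 Hz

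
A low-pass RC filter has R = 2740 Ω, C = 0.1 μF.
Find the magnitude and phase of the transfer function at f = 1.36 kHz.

Step 1 — Angular frequency: ω = 2π·1360 = 8545 rad/s.
Step 2 — Transfer function: H(jω) = 1/(1 + jωRC).
Step 3 — Denominator: 1 + jωRC = 1 + j·8545·2740·1e-07 = 1 + j2.341.
Step 4 — H = 0.1543 - j0.3612.
Step 5 — Magnitude: |H| = 0.3928 (-8.1 dB); phase: φ = -66.9°.

|H| = 0.3928 (-8.1 dB), φ = -66.9°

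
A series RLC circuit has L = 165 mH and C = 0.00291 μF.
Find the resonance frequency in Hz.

Step 1 — Resonance condition Im(Z)=0 gives ω₀ = 1/√(LC).
Step 2 — ω₀ = 1/√(0.165·2.91e-09) = 4.564e+04 rad/s.
Step 3 — f₀ = ω₀/(2π) = 7263 Hz.

f₀ = 7263 Hz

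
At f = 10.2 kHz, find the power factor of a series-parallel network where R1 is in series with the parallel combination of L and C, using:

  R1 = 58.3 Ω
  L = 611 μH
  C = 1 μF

Step 1 — Angular frequency: ω = 2π·f = 2π·1.02e+04 = 6.409e+04 rad/s.
Step 2 — Component impedances:
  R1: Z = R = 58.3 Ω
  L: Z = jωL = j·6.409e+04·0.000611 = 0 + j39.16 Ω
  C: Z = 1/(jωC) = -j/(ω·C) = 0 - j15.6 Ω
Step 3 — Parallel branch: L || C = 1/(1/L + 1/C) = 0 - j25.94 Ω.
Step 4 — Series with R1: Z_total = R1 + (L || C) = 58.3 - j25.94 Ω = 63.81∠-24.0° Ω.
Step 5 — Power factor: PF = cos(φ) = Re(Z)/|Z| = 58.3/63.81 = 0.9136.
Step 6 — Type: Im(Z) = -25.94 ⇒ leading (phase φ = -24.0°).

PF = 0.9136 (leading, φ = -24.0°)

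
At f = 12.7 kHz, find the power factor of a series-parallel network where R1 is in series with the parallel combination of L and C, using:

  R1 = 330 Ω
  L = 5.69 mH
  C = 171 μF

Step 1 — Angular frequency: ω = 2π·f = 2π·1.27e+04 = 7.98e+04 rad/s.
Step 2 — Component impedances:
  R1: Z = R = 330 Ω
  L: Z = jωL = j·7.98e+04·0.00569 = 0 + j454 Ω
  C: Z = 1/(jωC) = -j/(ω·C) = 0 - j0.07329 Ω
Step 3 — Parallel branch: L || C = 1/(1/L + 1/C) = 0 - j0.0733 Ω.
Step 4 — Series with R1: Z_total = R1 + (L || C) = 330 - j0.0733 Ω = 330∠-0.0° Ω.
Step 5 — Power factor: PF = cos(φ) = Re(Z)/|Z| = 330/330 = 1.
Step 6 — Type: Im(Z) = -0.0733 ⇒ leading (phase φ = -0.0°).

PF = 1 (leading, φ = -0.0°)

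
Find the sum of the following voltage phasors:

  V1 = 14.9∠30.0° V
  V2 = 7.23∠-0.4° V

Step 1 — Convert each phasor to rectangular form:
  V1 = 14.9·(cos(30.0°) + j·sin(30.0°)) = 12.9 + j7.45 V
  V2 = 7.23·(cos(-0.4°) + j·sin(-0.4°)) = 7.23 - j0.05047 V
Step 2 — Sum components: V_total = 20.13 + j7.4 V.
Step 3 — Convert to polar: |V_total| = 21.45 V, ∠V_total = 20.2°.

V_total = 21.45∠20.2° V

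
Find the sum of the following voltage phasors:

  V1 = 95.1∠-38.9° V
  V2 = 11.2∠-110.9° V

Step 1 — Convert each phasor to rectangular form:
  V1 = 95.1·(cos(-38.9°) + j·sin(-38.9°)) = 74.01 - j59.72 V
  V2 = 11.2·(cos(-110.9°) + j·sin(-110.9°)) = -3.995 - j10.46 V
Step 2 — Sum components: V_total = 70.02 - j70.18 V.
Step 3 — Convert to polar: |V_total| = 99.13 V, ∠V_total = -45.1°.

V_total = 99.13∠-45.1° V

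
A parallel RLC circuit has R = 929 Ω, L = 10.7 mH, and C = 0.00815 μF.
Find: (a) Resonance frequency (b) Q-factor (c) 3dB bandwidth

Step 1 — Resonance: ω₀ = 1/√(LC) = 1/√(0.0107·8.15e-09) = 1.071e+05 rad/s.
Step 2 — f₀ = ω₀/(2π) = 1.704e+04 Hz.
Step 3 — Parallel Q: Q = R/(ω₀L) = 929/(1.071e+05·0.0107) = 0.8108.
Step 4 — Bandwidth: Δω = ω₀/Q = 1.321e+05 rad/s; BW = Δω/(2π) = 2.102e+04 Hz.

(a) f₀ = 1.704e+04 Hz  (b) Q = 0.8108  (c) BW = 2.102e+04 Hz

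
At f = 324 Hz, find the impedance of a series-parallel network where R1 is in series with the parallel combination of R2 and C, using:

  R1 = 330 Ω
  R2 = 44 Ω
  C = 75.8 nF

Step 1 — Angular frequency: ω = 2π·f = 2π·324 = 2036 rad/s.
Step 2 — Component impedances:
  R1: Z = R = 330 Ω
  R2: Z = R = 44 Ω
  C: Z = 1/(jωC) = -j/(ω·C) = 0 - j6480 Ω
Step 3 — Parallel branch: R2 || C = 1/(1/R2 + 1/C) = 44 - j0.2987 Ω.
Step 4 — Series with R1: Z_total = R1 + (R2 || C) = 374 - j0.2987 Ω = 374∠-0.0° Ω.

Z = 374 - j0.2987 Ω = 374∠-0.0° Ω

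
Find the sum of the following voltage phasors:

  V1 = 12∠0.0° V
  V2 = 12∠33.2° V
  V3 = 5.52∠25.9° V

Step 1 — Convert each phasor to rectangular form:
  V1 = 12·(cos(0.0°) + j·sin(0.0°)) = 12 V
  V2 = 12·(cos(33.2°) + j·sin(33.2°)) = 10.04 + j6.571 V
  V3 = 5.52·(cos(25.9°) + j·sin(25.9°)) = 4.966 + j2.411 V
Step 2 — Sum components: V_total = 27.01 + j8.982 V.
Step 3 — Convert to polar: |V_total| = 28.46 V, ∠V_total = 18.4°.

V_total = 28.46∠18.4° V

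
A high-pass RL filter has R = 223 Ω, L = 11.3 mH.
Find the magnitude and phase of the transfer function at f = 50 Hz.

Step 1 — Angular frequency: ω = 2π·50 = 314.2 rad/s.
Step 2 — Transfer function: H(jω) = jωL/(R + jωL).
Step 3 — Numerator jωL = j·3.55; denominator R + jωL = 223 + j3.55.
Step 4 — H = 0.0002534 + j0.01592.
Step 5 — Magnitude: |H| = 0.01592 (-36.0 dB); phase: φ = 89.1°.

|H| = 0.01592 (-36.0 dB), φ = 89.1°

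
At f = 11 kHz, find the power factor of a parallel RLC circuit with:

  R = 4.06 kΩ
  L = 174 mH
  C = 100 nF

Step 1 — Angular frequency: ω = 2π·f = 2π·1.1e+04 = 6.912e+04 rad/s.
Step 2 — Component impedances:
  R: Z = R = 4060 Ω
  L: Z = jωL = j·6.912e+04·0.174 = 0 + j1.203e+04 Ω
  C: Z = 1/(jωC) = -j/(ω·C) = 0 - j144.7 Ω
Step 3 — Parallel combination: 1/Z_total = 1/R + 1/L + 1/C; Z_total = 5.276 - j146.3 Ω = 146.4∠-87.9° Ω.
Step 4 — Power factor: PF = cos(φ) = Re(Z)/|Z| = 5.2757/146.35 = 0.03605.
Step 5 — Type: Im(Z) = -146.3 ⇒ leading (phase φ = -87.9°).

PF = 0.03605 (leading, φ = -87.9°)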